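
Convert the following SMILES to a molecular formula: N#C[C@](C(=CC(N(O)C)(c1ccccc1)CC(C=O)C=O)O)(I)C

Heavy atoms from the SMILES: 17 C, 1 I, 2 N, 4 O.
Implicit hydrogens by atom environment:
  5 × C (aromatic): 1 H each → 5
  4 × C: 1 H each → 4
  4 × C: no H
  2 × C: 3 H each → 6
  2 × N: no H
  2 × O: 1 H each → 2
  2 × O: no H
  1 × C: 2 H
  1 × C (aromatic): no H
  1 × I: no H
  Total hydrogens = 19.
Molecular formula: C17H19IN2O4

C17H19IN2O4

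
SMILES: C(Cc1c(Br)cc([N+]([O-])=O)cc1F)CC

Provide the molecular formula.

Heavy atoms from the SMILES: 1 Br, 10 C, 1 F, 1 N, 2 O.
Implicit hydrogens by atom environment:
  4 × C (aromatic): no H
  3 × C: 2 H each → 6
  2 × C (aromatic): 1 H each → 2
  1 × Br: no H
  1 × C: 3 H
  1 × F: no H
  1 × N (charge +1): no H
  1 × O: no H
  1 × O (charge -1): no H
  Total hydrogens = 11.
Molecular formula: C10H11BrFNO2

C10H11BrFNO2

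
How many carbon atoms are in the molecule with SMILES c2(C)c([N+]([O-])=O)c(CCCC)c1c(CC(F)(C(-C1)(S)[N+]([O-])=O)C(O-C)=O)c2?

The symbol for carbon appears 17 times in the SMILES. Lowercase c denotes aromatic carbon and counts toward C.

17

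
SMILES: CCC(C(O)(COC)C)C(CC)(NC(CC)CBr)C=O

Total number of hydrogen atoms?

Hydrogens are implicit in SMILES; fill each atom to its normal valence:
  5 × C: 3 H each → 15
  5 × C: 2 H each → 10
  3 × C: 1 H each → 3
  2 × C: no H
  2 × O: no H
  1 × Br: no H
  1 × N: 1 H
  1 × O: 1 H
  Total hydrogens = 30.

30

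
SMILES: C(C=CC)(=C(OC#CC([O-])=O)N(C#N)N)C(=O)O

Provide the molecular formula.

Heavy atoms from the SMILES: 10 C, 3 N, 5 O.
Implicit hydrogens by atom environment:
  7 × C: no H
  3 × O: no H
  2 × C: 1 H each → 2
  2 × N: no H
  1 × C: 3 H
  1 × N: 2 H
  1 × O: 1 H
  1 × O (charge -1): no H
  Total hydrogens = 8.
Net charge -1.
Molecular formula: C10H8N3O5-

C10H8N3O5-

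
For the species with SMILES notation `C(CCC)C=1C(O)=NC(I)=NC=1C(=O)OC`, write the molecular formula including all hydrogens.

Heavy atoms from the SMILES: 10 C, 1 I, 2 N, 3 O.
Implicit hydrogens by atom environment:
  4 × C (aromatic): no H
  3 × C: 2 H each → 6
  2 × C: 3 H each → 6
  2 × N (aromatic): no H
  2 × O: no H
  1 × C: no H
  1 × I: no H
  1 × O: 1 H
  Total hydrogens = 13.
Molecular formula: C10H13IN2O3

C10H13IN2O3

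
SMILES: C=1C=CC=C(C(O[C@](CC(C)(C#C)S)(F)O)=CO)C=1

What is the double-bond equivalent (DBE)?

7

Molecular formula from the SMILES: C14H15FO3S.
DoU = (2C + 2 + N − H − X)/2 = (2·14 + 2 + 0 − 15 − 1)/2 = 14/2 = 7.
(Structurally: 1 ring(s) + 6 π bond(s) = 7.)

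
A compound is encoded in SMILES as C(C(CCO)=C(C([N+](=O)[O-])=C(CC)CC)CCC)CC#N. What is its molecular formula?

Heavy atoms from the SMILES: 16 C, 2 N, 3 O.
Implicit hydrogens by atom environment:
  8 × C: 2 H each → 16
  5 × C: no H
  3 × C: 3 H each → 9
  1 × N (charge +1): no H
  1 × N: no H
  1 × O: 1 H
  1 × O: no H
  1 × O (charge -1): no H
  Total hydrogens = 26.
Molecular formula: C16H26N2O3

C16H26N2O3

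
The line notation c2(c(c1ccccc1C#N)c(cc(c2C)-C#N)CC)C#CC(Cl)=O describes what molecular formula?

Heavy atoms from the SMILES: 20 C, 1 Cl, 2 N, 1 O.
Implicit hydrogens by atom environment:
  7 × C (aromatic): no H
  5 × C (aromatic): 1 H each → 5
  5 × C: no H
  2 × C: 3 H each → 6
  2 × N: no H
  1 × C: 2 H
  1 × Cl: no H
  1 × O: no H
  Total hydrogens = 13.
Molecular formula: C20H13ClN2O

C20H13ClN2O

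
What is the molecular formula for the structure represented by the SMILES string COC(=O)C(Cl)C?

Heavy atoms from the SMILES: 4 C, 1 Cl, 2 O.
Implicit hydrogens by atom environment:
  2 × C: 3 H each → 6
  2 × O: no H
  1 × C: 1 H
  1 × C: no H
  1 × Cl: no H
  Total hydrogens = 7.
Molecular formula: C4H7ClO2

C4H7ClO2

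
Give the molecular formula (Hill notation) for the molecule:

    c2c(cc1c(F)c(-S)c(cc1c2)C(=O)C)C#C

Heavy atoms from the SMILES: 14 C, 1 F, 1 O, 1 S.
Implicit hydrogens by atom environment:
  6 × C (aromatic): no H
  4 × C (aromatic): 1 H each → 4
  2 × C: no H
  1 × C: 3 H
  1 × C: 1 H
  1 × F: no H
  1 × O: no H
  1 × S: 1 H
  Total hydrogens = 9.
Molecular formula: C14H9FOS

C14H9FOS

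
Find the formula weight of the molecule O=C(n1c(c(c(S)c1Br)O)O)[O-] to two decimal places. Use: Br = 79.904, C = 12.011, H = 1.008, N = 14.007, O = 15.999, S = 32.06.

253.05

Molecular formula: C5H3BrNO4S-.
M = 1×79.904 + 5×12.011 + 3×1.008 + 1×14.007 + 4×15.999 + 1×32.06 = 253.05 g/mol.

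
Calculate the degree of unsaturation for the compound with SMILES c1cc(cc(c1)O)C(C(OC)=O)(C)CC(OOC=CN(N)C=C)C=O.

8

Molecular formula from the SMILES: C17H22N2O6.
DoU = (2C + 2 + N − H − X)/2 = (2·17 + 2 + 2 − 22 − 0)/2 = 16/2 = 8.
(Structurally: 1 ring(s) + 7 π bond(s) = 8.)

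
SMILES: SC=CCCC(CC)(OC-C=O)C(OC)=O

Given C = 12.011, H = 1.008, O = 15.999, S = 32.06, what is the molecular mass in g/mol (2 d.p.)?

Molecular formula: C11H18O4S.
M = 11×12.011 + 18×1.008 + 4×15.999 + 1×32.06 = 246.32 g/mol.

246.32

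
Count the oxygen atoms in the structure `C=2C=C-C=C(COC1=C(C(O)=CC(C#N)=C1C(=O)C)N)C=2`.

3

The symbol for oxygen appears 3 times in the SMILES.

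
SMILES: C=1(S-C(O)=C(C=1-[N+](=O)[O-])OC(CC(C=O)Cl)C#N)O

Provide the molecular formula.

C9H7ClN2O6S

Heavy atoms from the SMILES: 9 C, 1 Cl, 2 N, 6 O, 1 S.
Implicit hydrogens by atom environment:
  4 × C (aromatic): no H
  3 × C: 1 H each → 3
  3 × O: no H
  2 × O: 1 H each → 2
  1 × C: 2 H
  1 × C: no H
  1 × Cl: no H
  1 × N (charge +1): no H
  1 × N: no H
  1 × O (charge -1): no H
  1 × S (aromatic): no H
  Total hydrogens = 7.
Molecular formula: C9H7ClN2O6S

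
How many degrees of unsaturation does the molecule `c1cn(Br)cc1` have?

Molecular formula from the SMILES: C4H4BrN.
DoU = (2C + 2 + N − H − X)/2 = (2·4 + 2 + 1 − 4 − 1)/2 = 6/2 = 3.
(Structurally: 1 ring(s) + 2 π bond(s) = 3.)

3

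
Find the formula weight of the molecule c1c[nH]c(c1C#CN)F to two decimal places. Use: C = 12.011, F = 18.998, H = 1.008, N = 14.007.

Molecular formula: C6H5FN2.
M = 6×12.011 + 1×18.998 + 5×1.008 + 2×14.007 = 124.12 g/mol.

124.12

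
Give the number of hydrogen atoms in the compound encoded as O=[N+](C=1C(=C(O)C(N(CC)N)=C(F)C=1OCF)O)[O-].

11

Hydrogens are implicit in SMILES; fill each atom to its normal valence:
  6 × C (aromatic): no H
  2 × C: 2 H each → 4
  2 × F: no H
  2 × O: 1 H each → 2
  2 × O: no H
  1 × C: 3 H
  1 × N: 2 H
  1 × N (charge +1): no H
  1 × N: no H
  1 × O (charge -1): no H
  Total hydrogens = 11.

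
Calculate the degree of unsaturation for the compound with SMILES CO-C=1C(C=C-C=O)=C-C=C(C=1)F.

6

Molecular formula from the SMILES: C10H9FO2.
DoU = (2C + 2 + N − H − X)/2 = (2·10 + 2 + 0 − 9 − 1)/2 = 12/2 = 6.
(Structurally: 1 ring(s) + 5 π bond(s) = 6.)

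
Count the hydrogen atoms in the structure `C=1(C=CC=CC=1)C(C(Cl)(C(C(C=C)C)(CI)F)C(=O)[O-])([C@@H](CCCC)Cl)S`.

25

Hydrogens are implicit in SMILES; fill each atom to its normal valence:
  5 × C: 2 H each → 10
  5 × C (aromatic): 1 H each → 5
  4 × C: no H
  3 × C: 1 H each → 3
  2 × C: 3 H each → 6
  2 × Cl: no H
  1 × C (aromatic): no H
  1 × F: no H
  1 × I: no H
  1 × O: no H
  1 × O (charge -1): no H
  1 × S: 1 H
  Total hydrogens = 25.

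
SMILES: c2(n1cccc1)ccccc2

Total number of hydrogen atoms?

Hydrogens are implicit in SMILES; fill each atom to its normal valence:
  9 × C (aromatic): 1 H each → 9
  1 × C (aromatic): no H
  1 × N (aromatic): no H
  Total hydrogens = 9.

9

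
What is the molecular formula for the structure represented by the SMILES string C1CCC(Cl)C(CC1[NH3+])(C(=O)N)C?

C9H18ClN2O+

Heavy atoms from the SMILES: 9 C, 1 Cl, 2 N, 1 O.
Implicit hydrogens by atom environment:
  4 × C: 2 H each → 8
  2 × C: 1 H each → 2
  2 × C: no H
  1 × C: 3 H
  1 × Cl: no H
  1 × N (charge +1): 3 H
  1 × N: 2 H
  1 × O: no H
  Total hydrogens = 18.
Net charge +1.
Molecular formula: C9H18ClN2O+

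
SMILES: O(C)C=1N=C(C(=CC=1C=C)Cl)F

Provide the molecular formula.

Heavy atoms from the SMILES: 8 C, 1 Cl, 1 F, 1 N, 1 O.
Implicit hydrogens by atom environment:
  4 × C (aromatic): no H
  1 × C: 3 H
  1 × C: 2 H
  1 × C (aromatic): 1 H
  1 × C: 1 H
  1 × Cl: no H
  1 × F: no H
  1 × N (aromatic): no H
  1 × O: no H
  Total hydrogens = 7.
Molecular formula: C8H7ClFNO

C8H7ClFNO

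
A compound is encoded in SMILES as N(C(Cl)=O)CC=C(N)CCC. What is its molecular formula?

Heavy atoms from the SMILES: 7 C, 1 Cl, 2 N, 1 O.
Implicit hydrogens by atom environment:
  3 × C: 2 H each → 6
  2 × C: no H
  1 × C: 3 H
  1 × C: 1 H
  1 × Cl: no H
  1 × N: 2 H
  1 × N: 1 H
  1 × O: no H
  Total hydrogens = 13.
Molecular formula: C7H13ClN2O

C7H13ClN2O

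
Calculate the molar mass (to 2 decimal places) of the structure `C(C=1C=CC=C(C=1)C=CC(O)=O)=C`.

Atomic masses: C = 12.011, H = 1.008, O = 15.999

174.20

Molecular formula: C11H10O2.
M = 11×12.011 + 10×1.008 + 2×15.999 = 174.20 g/mol.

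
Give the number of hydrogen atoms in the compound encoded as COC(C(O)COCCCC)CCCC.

26

Hydrogens are implicit in SMILES; fill each atom to its normal valence:
  7 × C: 2 H each → 14
  3 × C: 3 H each → 9
  2 × C: 1 H each → 2
  2 × O: no H
  1 × O: 1 H
  Total hydrogens = 26.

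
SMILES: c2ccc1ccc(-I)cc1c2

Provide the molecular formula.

Heavy atoms from the SMILES: 10 C, 1 I.
Implicit hydrogens by atom environment:
  7 × C (aromatic): 1 H each → 7
  3 × C (aromatic): no H
  1 × I: no H
  Total hydrogens = 7.
Molecular formula: C10H7I

C10H7I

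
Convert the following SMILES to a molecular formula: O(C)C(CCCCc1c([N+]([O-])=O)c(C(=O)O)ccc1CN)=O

C14H18N2O6

Heavy atoms from the SMILES: 14 C, 2 N, 6 O.
Implicit hydrogens by atom environment:
  5 × C: 2 H each → 10
  4 × C (aromatic): no H
  4 × O: no H
  2 × C (aromatic): 1 H each → 2
  2 × C: no H
  1 × C: 3 H
  1 × N: 2 H
  1 × N (charge +1): no H
  1 × O: 1 H
  1 × O (charge -1): no H
  Total hydrogens = 18.
Molecular formula: C14H18N2O6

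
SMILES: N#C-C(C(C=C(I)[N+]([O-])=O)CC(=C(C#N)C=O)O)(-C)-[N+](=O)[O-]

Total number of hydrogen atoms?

9

Hydrogens are implicit in SMILES; fill each atom to its normal valence:
  6 × C: no H
  3 × C: 1 H each → 3
  3 × O: no H
  2 × N: no H
  2 × N (charge +1): no H
  2 × O (charge -1): no H
  1 × C: 3 H
  1 × C: 2 H
  1 × I: no H
  1 × O: 1 H
  Total hydrogens = 9.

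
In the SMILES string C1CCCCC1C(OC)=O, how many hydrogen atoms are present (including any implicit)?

14

Hydrogens are implicit in SMILES; fill each atom to its normal valence:
  5 × C: 2 H each → 10
  2 × O: no H
  1 × C: 3 H
  1 × C: 1 H
  1 × C: no H
  Total hydrogens = 14.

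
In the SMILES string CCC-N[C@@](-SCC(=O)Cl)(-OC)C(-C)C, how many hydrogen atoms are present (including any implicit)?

20

Hydrogens are implicit in SMILES; fill each atom to its normal valence:
  4 × C: 3 H each → 12
  3 × C: 2 H each → 6
  2 × C: no H
  2 × O: no H
  1 × C: 1 H
  1 × Cl: no H
  1 × N: 1 H
  1 × S: no H
  Total hydrogens = 20.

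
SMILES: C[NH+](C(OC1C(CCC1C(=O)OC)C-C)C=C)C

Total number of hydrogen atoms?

26

Hydrogens are implicit in SMILES; fill each atom to its normal valence:
  5 × C: 1 H each → 5
  4 × C: 3 H each → 12
  4 × C: 2 H each → 8
  3 × O: no H
  1 × C: no H
  1 × N (charge +1): 1 H
  Total hydrogens = 26.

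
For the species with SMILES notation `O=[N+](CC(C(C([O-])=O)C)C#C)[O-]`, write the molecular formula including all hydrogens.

C7H8NO4-

Heavy atoms from the SMILES: 7 C, 1 N, 4 O.
Implicit hydrogens by atom environment:
  3 × C: 1 H each → 3
  2 × C: no H
  2 × O: no H
  2 × O (charge -1): no H
  1 × C: 3 H
  1 × C: 2 H
  1 × N (charge +1): no H
  Total hydrogens = 8.
Net charge -1.
Molecular formula: C7H8NO4-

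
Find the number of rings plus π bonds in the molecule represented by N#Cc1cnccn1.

6

Molecular formula from the SMILES: C5H3N3.
DoU = (2C + 2 + N − H − X)/2 = (2·5 + 2 + 3 − 3 − 0)/2 = 12/2 = 6.
(Structurally: 1 ring(s) + 5 π bond(s) = 6.)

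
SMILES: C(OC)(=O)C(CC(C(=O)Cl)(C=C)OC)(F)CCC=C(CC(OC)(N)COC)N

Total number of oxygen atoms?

6

The symbol for oxygen appears 6 times in the SMILES.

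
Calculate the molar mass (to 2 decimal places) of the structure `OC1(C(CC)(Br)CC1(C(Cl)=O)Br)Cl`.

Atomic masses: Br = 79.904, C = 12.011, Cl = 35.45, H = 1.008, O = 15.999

354.85

Molecular formula: C7H8Br2Cl2O2.
M = 2×79.904 + 7×12.011 + 2×35.45 + 8×1.008 + 2×15.999 = 354.85 g/mol.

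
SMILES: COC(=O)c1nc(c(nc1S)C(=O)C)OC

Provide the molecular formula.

C9H10N2O4S

Heavy atoms from the SMILES: 9 C, 2 N, 4 O, 1 S.
Implicit hydrogens by atom environment:
  4 × C (aromatic): no H
  4 × O: no H
  3 × C: 3 H each → 9
  2 × C: no H
  2 × N (aromatic): no H
  1 × S: 1 H
  Total hydrogens = 10.
Molecular formula: C9H10N2O4S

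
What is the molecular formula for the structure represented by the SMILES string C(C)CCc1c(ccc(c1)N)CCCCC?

C15H25N

Heavy atoms from the SMILES: 15 C, 1 N.
Implicit hydrogens by atom environment:
  7 × C: 2 H each → 14
  3 × C (aromatic): 1 H each → 3
  3 × C (aromatic): no H
  2 × C: 3 H each → 6
  1 × N: 2 H
  Total hydrogens = 25.
Molecular formula: C15H25N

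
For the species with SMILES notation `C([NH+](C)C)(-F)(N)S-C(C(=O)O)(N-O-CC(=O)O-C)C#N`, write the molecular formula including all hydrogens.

C9H16FN4O5S+

Heavy atoms from the SMILES: 9 C, 1 F, 4 N, 5 O, 1 S.
Implicit hydrogens by atom environment:
  5 × C: no H
  4 × O: no H
  3 × C: 3 H each → 9
  1 × C: 2 H
  1 × F: no H
  1 × N: 2 H
  1 × N: 1 H
  1 × N (charge +1): 1 H
  1 × N: no H
  1 × O: 1 H
  1 × S: no H
  Total hydrogens = 16.
Net charge +1.
Molecular formula: C9H16FN4O5S+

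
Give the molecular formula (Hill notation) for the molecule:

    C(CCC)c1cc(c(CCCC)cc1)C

Heavy atoms from the SMILES: 15 C.
Implicit hydrogens by atom environment:
  6 × C: 2 H each → 12
  3 × C: 3 H each → 9
  3 × C (aromatic): 1 H each → 3
  3 × C (aromatic): no H
  Total hydrogens = 24.
Molecular formula: C15H24

C15H24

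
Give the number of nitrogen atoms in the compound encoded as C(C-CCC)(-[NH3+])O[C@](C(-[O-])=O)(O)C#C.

The symbol for nitrogen appears 1 time in the SMILES.

1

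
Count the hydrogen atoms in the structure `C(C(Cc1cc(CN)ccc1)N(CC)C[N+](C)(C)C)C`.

32

Hydrogens are implicit in SMILES; fill each atom to its normal valence:
  5 × C: 3 H each → 15
  5 × C: 2 H each → 10
  4 × C (aromatic): 1 H each → 4
  2 × C (aromatic): no H
  1 × C: 1 H
  1 × N: 2 H
  1 × N: no H
  1 × N (charge +1): no H
  Total hydrogens = 32.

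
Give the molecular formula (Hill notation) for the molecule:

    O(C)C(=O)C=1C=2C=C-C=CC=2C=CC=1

C12H10O2

Heavy atoms from the SMILES: 12 C, 2 O.
Implicit hydrogens by atom environment:
  7 × C (aromatic): 1 H each → 7
  3 × C (aromatic): no H
  2 × O: no H
  1 × C: 3 H
  1 × C: no H
  Total hydrogens = 10.
Molecular formula: C12H10O2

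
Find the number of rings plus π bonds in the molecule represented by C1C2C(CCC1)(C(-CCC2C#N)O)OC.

Molecular formula from the SMILES: C12H19NO2.
DoU = (2C + 2 + N − H − X)/2 = (2·12 + 2 + 1 − 19 − 0)/2 = 8/2 = 4.
(Structurally: 2 ring(s) + 2 π bond(s) = 4.)

4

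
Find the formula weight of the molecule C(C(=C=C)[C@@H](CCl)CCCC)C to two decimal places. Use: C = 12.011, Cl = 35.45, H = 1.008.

186.72

Molecular formula: C11H19Cl.
M = 11×12.011 + 1×35.45 + 19×1.008 = 186.72 g/mol.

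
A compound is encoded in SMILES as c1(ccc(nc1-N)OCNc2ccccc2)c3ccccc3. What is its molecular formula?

Heavy atoms from the SMILES: 18 C, 3 N, 1 O.
Implicit hydrogens by atom environment:
  12 × C (aromatic): 1 H each → 12
  5 × C (aromatic): no H
  1 × C: 2 H
  1 × N: 2 H
  1 × N: 1 H
  1 × N (aromatic): no H
  1 × O: no H
  Total hydrogens = 17.
Molecular formula: C18H17N3O

C18H17N3O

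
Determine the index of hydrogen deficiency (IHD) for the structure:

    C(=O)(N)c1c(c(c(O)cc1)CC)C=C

Molecular formula from the SMILES: C11H13NO2.
DoU = (2C + 2 + N − H − X)/2 = (2·11 + 2 + 1 − 13 − 0)/2 = 12/2 = 6.
(Structurally: 1 ring(s) + 5 π bond(s) = 6.)

6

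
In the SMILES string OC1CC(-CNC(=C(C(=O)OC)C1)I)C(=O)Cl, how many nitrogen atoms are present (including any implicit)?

The symbol for nitrogen appears 1 time in the SMILES.

1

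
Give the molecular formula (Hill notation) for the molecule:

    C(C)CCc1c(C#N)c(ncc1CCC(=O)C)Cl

Heavy atoms from the SMILES: 14 C, 1 Cl, 2 N, 1 O.
Implicit hydrogens by atom environment:
  5 × C: 2 H each → 10
  4 × C (aromatic): no H
  2 × C: 3 H each → 6
  2 × C: no H
  1 × C (aromatic): 1 H
  1 × Cl: no H
  1 × N (aromatic): no H
  1 × N: no H
  1 × O: no H
  Total hydrogens = 17.
Molecular formula: C14H17ClN2O

C14H17ClN2O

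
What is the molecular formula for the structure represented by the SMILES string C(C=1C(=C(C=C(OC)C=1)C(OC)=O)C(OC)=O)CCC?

C15H20O5

Heavy atoms from the SMILES: 15 C, 5 O.
Implicit hydrogens by atom environment:
  5 × O: no H
  4 × C: 3 H each → 12
  4 × C (aromatic): no H
  3 × C: 2 H each → 6
  2 × C (aromatic): 1 H each → 2
  2 × C: no H
  Total hydrogens = 20.
Molecular formula: C15H20O5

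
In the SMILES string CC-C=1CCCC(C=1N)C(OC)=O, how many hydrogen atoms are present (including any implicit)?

17

Hydrogens are implicit in SMILES; fill each atom to its normal valence:
  4 × C: 2 H each → 8
  3 × C: no H
  2 × C: 3 H each → 6
  2 × O: no H
  1 × C: 1 H
  1 × N: 2 H
  Total hydrogens = 17.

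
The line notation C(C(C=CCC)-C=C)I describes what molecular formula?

C8H13I

Heavy atoms from the SMILES: 8 C, 1 I.
Implicit hydrogens by atom environment:
  4 × C: 1 H each → 4
  3 × C: 2 H each → 6
  1 × C: 3 H
  1 × I: no H
  Total hydrogens = 13.
Molecular formula: C8H13I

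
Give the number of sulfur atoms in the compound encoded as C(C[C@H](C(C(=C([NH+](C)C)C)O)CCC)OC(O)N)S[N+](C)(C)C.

The symbol for sulfur appears 1 time in the SMILES.

1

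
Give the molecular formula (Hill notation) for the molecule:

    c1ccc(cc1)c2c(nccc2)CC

C13H13N

Heavy atoms from the SMILES: 13 C, 1 N.
Implicit hydrogens by atom environment:
  8 × C (aromatic): 1 H each → 8
  3 × C (aromatic): no H
  1 × C: 3 H
  1 × C: 2 H
  1 × N (aromatic): no H
  Total hydrogens = 13.
Molecular formula: C13H13N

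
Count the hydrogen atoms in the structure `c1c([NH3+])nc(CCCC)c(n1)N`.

Hydrogens are implicit in SMILES; fill each atom to its normal valence:
  3 × C: 2 H each → 6
  3 × C (aromatic): no H
  2 × N (aromatic): no H
  1 × C: 3 H
  1 × C (aromatic): 1 H
  1 × N (charge +1): 3 H
  1 × N: 2 H
  Total hydrogens = 15.

15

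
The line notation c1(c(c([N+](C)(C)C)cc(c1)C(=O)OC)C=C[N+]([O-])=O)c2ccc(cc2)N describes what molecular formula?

C19H22N3O4+

Heavy atoms from the SMILES: 19 C, 3 N, 4 O.
Implicit hydrogens by atom environment:
  6 × C (aromatic): 1 H each → 6
  6 × C (aromatic): no H
  4 × C: 3 H each → 12
  3 × O: no H
  2 × C: 1 H each → 2
  2 × N (charge +1): no H
  1 × C: no H
  1 × N: 2 H
  1 × O (charge -1): no H
  Total hydrogens = 22.
Net charge +1.
Molecular formula: C19H22N3O4+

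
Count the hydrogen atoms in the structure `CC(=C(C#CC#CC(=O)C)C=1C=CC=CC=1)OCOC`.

Hydrogens are implicit in SMILES; fill each atom to its normal valence:
  7 × C: no H
  5 × C (aromatic): 1 H each → 5
  3 × C: 3 H each → 9
  3 × O: no H
  1 × C: 2 H
  1 × C (aromatic): no H
  Total hydrogens = 16.

16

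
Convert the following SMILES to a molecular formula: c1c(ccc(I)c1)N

Heavy atoms from the SMILES: 6 C, 1 I, 1 N.
Implicit hydrogens by atom environment:
  4 × C (aromatic): 1 H each → 4
  2 × C (aromatic): no H
  1 × I: no H
  1 × N: 2 H
  Total hydrogens = 6.
Molecular formula: C6H6IN

C6H6IN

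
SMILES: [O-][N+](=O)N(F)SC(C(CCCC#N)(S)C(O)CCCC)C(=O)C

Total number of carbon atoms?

The symbol for carbon appears 13 times in the SMILES.

13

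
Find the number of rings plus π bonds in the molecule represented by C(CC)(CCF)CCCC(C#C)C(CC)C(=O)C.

Molecular formula from the SMILES: C16H27FO.
DoU = (2C + 2 + N − H − X)/2 = (2·16 + 2 + 0 − 27 − 1)/2 = 6/2 = 3.
(Structurally: 0 ring(s) + 3 π bond(s) = 3.)

3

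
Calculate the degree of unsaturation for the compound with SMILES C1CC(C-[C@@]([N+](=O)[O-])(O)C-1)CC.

Molecular formula from the SMILES: C8H15NO3.
DoU = (2C + 2 + N − H − X)/2 = (2·8 + 2 + 1 − 15 − 0)/2 = 4/2 = 2.
(Structurally: 1 ring(s) + 1 π bond(s) = 2.)

2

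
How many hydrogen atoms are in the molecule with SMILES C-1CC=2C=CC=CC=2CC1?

12

Hydrogens are implicit in SMILES; fill each atom to its normal valence:
  4 × C: 2 H each → 8
  4 × C (aromatic): 1 H each → 4
  2 × C (aromatic): no H
  Total hydrogens = 12.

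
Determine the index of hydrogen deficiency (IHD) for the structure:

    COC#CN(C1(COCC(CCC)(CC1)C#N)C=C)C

6

Molecular formula from the SMILES: C16H24N2O2.
DoU = (2C + 2 + N − H − X)/2 = (2·16 + 2 + 2 − 24 − 0)/2 = 12/2 = 6.
(Structurally: 1 ring(s) + 5 π bond(s) = 6.)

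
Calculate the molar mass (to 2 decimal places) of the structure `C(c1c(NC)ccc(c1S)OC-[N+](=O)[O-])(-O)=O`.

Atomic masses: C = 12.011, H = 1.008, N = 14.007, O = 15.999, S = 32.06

Molecular formula: C9H10N2O5S.
M = 9×12.011 + 10×1.008 + 2×14.007 + 5×15.999 + 1×32.06 = 258.25 g/mol.

258.25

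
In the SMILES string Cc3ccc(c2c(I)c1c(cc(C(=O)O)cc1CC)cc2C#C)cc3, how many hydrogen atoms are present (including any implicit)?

Hydrogens are implicit in SMILES; fill each atom to its normal valence:
  9 × C (aromatic): no H
  7 × C (aromatic): 1 H each → 7
  2 × C: 3 H each → 6
  2 × C: no H
  1 × C: 2 H
  1 × C: 1 H
  1 × I: no H
  1 × O: 1 H
  1 × O: no H
  Total hydrogens = 17.

17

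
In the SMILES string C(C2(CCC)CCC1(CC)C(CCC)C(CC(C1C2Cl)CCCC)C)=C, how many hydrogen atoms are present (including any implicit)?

45

Hydrogens are implicit in SMILES; fill each atom to its normal valence:
  12 × C: 2 H each → 24
  6 × C: 1 H each → 6
  5 × C: 3 H each → 15
  2 × C: no H
  1 × Cl: no H
  Total hydrogens = 45.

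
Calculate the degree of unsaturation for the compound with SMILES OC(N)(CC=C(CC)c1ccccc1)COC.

Molecular formula from the SMILES: C14H21NO2.
DoU = (2C + 2 + N − H − X)/2 = (2·14 + 2 + 1 − 21 − 0)/2 = 10/2 = 5.
(Structurally: 1 ring(s) + 4 π bond(s) = 5.)

5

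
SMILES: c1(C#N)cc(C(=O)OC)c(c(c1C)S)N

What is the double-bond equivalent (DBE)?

Molecular formula from the SMILES: C10H10N2O2S.
DoU = (2C + 2 + N − H − X)/2 = (2·10 + 2 + 2 − 10 − 0)/2 = 14/2 = 7.
(Structurally: 1 ring(s) + 6 π bond(s) = 7.)

7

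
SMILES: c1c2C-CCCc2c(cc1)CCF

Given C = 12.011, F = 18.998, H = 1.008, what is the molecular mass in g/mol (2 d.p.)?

Molecular formula: C12H15F.
M = 12×12.011 + 1×18.998 + 15×1.008 = 178.25 g/mol.

178.25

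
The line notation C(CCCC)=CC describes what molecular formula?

C7H14

Heavy atoms from the SMILES: 7 C.
Implicit hydrogens by atom environment:
  3 × C: 2 H each → 6
  2 × C: 3 H each → 6
  2 × C: 1 H each → 2
  Total hydrogens = 14.
Molecular formula: C7H14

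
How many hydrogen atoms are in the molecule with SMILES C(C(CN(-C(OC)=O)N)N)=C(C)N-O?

Hydrogens are implicit in SMILES; fill each atom to its normal valence:
  2 × C: 3 H each → 6
  2 × C: 1 H each → 2
  2 × C: no H
  2 × N: 2 H each → 4
  2 × O: no H
  1 × C: 2 H
  1 × N: 1 H
  1 × N: no H
  1 × O: 1 H
  Total hydrogens = 16.

16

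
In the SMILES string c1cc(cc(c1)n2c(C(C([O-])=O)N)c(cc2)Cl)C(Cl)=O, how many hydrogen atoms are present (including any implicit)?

Hydrogens are implicit in SMILES; fill each atom to its normal valence:
  6 × C (aromatic): 1 H each → 6
  4 × C (aromatic): no H
  2 × C: no H
  2 × Cl: no H
  2 × O: no H
  1 × C: 1 H
  1 × N: 2 H
  1 × N (aromatic): no H
  1 × O (charge -1): no H
  Total hydrogens = 9.

9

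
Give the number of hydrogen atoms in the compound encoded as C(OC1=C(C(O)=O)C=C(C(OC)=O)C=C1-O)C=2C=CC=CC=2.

14

Hydrogens are implicit in SMILES; fill each atom to its normal valence:
  7 × C (aromatic): 1 H each → 7
  5 × C (aromatic): no H
  4 × O: no H
  2 × C: no H
  2 × O: 1 H each → 2
  1 × C: 3 H
  1 × C: 2 H
  Total hydrogens = 14.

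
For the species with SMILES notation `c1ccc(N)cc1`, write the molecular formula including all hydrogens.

Heavy atoms from the SMILES: 6 C, 1 N.
Implicit hydrogens by atom environment:
  5 × C (aromatic): 1 H each → 5
  1 × C (aromatic): no H
  1 × N: 2 H
  Total hydrogens = 7.
Molecular formula: C6H7N

C6H7N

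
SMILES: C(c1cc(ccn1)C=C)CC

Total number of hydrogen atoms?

Hydrogens are implicit in SMILES; fill each atom to its normal valence:
  3 × C: 2 H each → 6
  3 × C (aromatic): 1 H each → 3
  2 × C (aromatic): no H
  1 × C: 3 H
  1 × C: 1 H
  1 × N (aromatic): no H
  Total hydrogens = 13.

13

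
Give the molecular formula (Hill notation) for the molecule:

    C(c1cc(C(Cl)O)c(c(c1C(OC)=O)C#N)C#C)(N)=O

Heavy atoms from the SMILES: 13 C, 1 Cl, 2 N, 4 O.
Implicit hydrogens by atom environment:
  5 × C (aromatic): no H
  4 × C: no H
  3 × O: no H
  2 × C: 1 H each → 2
  1 × C: 3 H
  1 × C (aromatic): 1 H
  1 × Cl: no H
  1 × N: 2 H
  1 × N: no H
  1 × O: 1 H
  Total hydrogens = 9.
Molecular formula: C13H9ClN2O4

C13H9ClN2O4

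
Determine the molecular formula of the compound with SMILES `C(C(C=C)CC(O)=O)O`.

Heavy atoms from the SMILES: 6 C, 3 O.
Implicit hydrogens by atom environment:
  3 × C: 2 H each → 6
  2 × C: 1 H each → 2
  2 × O: 1 H each → 2
  1 × C: no H
  1 × O: no H
  Total hydrogens = 10.
Molecular formula: C6H10O3

C6H10O3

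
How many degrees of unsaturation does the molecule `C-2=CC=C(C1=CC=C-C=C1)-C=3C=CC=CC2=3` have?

11

Molecular formula from the SMILES: C16H12.
DoU = (2C + 2 + N − H − X)/2 = (2·16 + 2 + 0 − 12 − 0)/2 = 22/2 = 11.
(Structurally: 3 ring(s) + 8 π bond(s) = 11.)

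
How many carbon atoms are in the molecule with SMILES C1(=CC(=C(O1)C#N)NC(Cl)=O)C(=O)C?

8

The symbol for carbon appears 8 times in the SMILES. (Cl is a single chlorine, not C + l.)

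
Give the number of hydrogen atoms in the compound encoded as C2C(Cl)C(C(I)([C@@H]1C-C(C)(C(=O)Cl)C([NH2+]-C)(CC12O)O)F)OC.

22

Hydrogens are implicit in SMILES; fill each atom to its normal valence:
  5 × C: no H
  3 × C: 3 H each → 9
  3 × C: 2 H each → 6
  3 × C: 1 H each → 3
  2 × Cl: no H
  2 × O: 1 H each → 2
  2 × O: no H
  1 × F: no H
  1 × I: no H
  1 × N (charge +1): 2 H
  Total hydrogens = 22.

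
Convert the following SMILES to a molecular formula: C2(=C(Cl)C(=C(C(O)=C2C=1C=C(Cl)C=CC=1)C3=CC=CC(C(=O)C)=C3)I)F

Heavy atoms from the SMILES: 20 C, 2 Cl, 1 F, 1 I, 2 O.
Implicit hydrogens by atom environment:
  10 × C (aromatic): no H
  8 × C (aromatic): 1 H each → 8
  2 × Cl: no H
  1 × C: 3 H
  1 × C: no H
  1 × F: no H
  1 × I: no H
  1 × O: 1 H
  1 × O: no H
  Total hydrogens = 12.
Molecular formula: C20H12Cl2FIO2

C20H12Cl2FIO2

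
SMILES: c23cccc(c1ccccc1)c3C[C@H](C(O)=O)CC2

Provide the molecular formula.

Heavy atoms from the SMILES: 17 C, 2 O.
Implicit hydrogens by atom environment:
  8 × C (aromatic): 1 H each → 8
  4 × C (aromatic): no H
  3 × C: 2 H each → 6
  1 × C: 1 H
  1 × C: no H
  1 × O: 1 H
  1 × O: no H
  Total hydrogens = 16.
Molecular formula: C17H16O2

C17H16O2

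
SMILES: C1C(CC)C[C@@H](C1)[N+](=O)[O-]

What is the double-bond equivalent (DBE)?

Molecular formula from the SMILES: C7H13NO2.
DoU = (2C + 2 + N − H − X)/2 = (2·7 + 2 + 1 − 13 − 0)/2 = 4/2 = 2.
(Structurally: 1 ring(s) + 1 π bond(s) = 2.)

2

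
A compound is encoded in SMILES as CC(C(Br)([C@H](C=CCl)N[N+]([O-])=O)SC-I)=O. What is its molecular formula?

Heavy atoms from the SMILES: 1 Br, 7 C, 1 Cl, 1 I, 2 N, 3 O, 1 S.
Implicit hydrogens by atom environment:
  3 × C: 1 H each → 3
  2 × C: no H
  2 × O: no H
  1 × Br: no H
  1 × C: 3 H
  1 × C: 2 H
  1 × Cl: no H
  1 × I: no H
  1 × N: 1 H
  1 × N (charge +1): no H
  1 × O (charge -1): no H
  1 × S: no H
  Total hydrogens = 9.
Molecular formula: C7H9BrClIN2O3S

C7H9BrClIN2O3S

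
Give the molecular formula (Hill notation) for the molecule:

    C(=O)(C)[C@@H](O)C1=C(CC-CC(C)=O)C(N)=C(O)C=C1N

C14H20N2O4

Heavy atoms from the SMILES: 14 C, 2 N, 4 O.
Implicit hydrogens by atom environment:
  5 × C (aromatic): no H
  3 × C: 2 H each → 6
  2 × C: 3 H each → 6
  2 × C: no H
  2 × N: 2 H each → 4
  2 × O: 1 H each → 2
  2 × O: no H
  1 × C (aromatic): 1 H
  1 × C: 1 H
  Total hydrogens = 20.
Molecular formula: C14H20N2O4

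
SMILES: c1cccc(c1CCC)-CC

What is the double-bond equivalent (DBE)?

4

Molecular formula from the SMILES: C11H16.
DoU = (2C + 2 + N − H − X)/2 = (2·11 + 2 + 0 − 16 − 0)/2 = 8/2 = 4.
(Structurally: 1 ring(s) + 3 π bond(s) = 4.)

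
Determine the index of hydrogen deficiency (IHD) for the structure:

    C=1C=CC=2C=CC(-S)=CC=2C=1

7

Molecular formula from the SMILES: C10H8S.
DoU = (2C + 2 + N − H − X)/2 = (2·10 + 2 + 0 − 8 − 0)/2 = 14/2 = 7.
(Structurally: 2 ring(s) + 5 π bond(s) = 7.)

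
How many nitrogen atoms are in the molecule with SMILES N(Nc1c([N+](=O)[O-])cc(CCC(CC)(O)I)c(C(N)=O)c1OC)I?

4

The symbol for nitrogen appears 4 times in the SMILES.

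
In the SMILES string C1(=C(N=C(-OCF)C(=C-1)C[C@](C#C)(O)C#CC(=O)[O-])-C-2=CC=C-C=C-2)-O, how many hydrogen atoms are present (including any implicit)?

13

Hydrogens are implicit in SMILES; fill each atom to its normal valence:
  6 × C (aromatic): 1 H each → 6
  5 × C (aromatic): no H
  5 × C: no H
  2 × C: 2 H each → 4
  2 × O: 1 H each → 2
  2 × O: no H
  1 × C: 1 H
  1 × F: no H
  1 × N (aromatic): no H
  1 × O (charge -1): no H
  Total hydrogens = 13.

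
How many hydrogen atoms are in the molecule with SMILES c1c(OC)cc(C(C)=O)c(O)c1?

Hydrogens are implicit in SMILES; fill each atom to its normal valence:
  3 × C (aromatic): 1 H each → 3
  3 × C (aromatic): no H
  2 × C: 3 H each → 6
  2 × O: no H
  1 × C: no H
  1 × O: 1 H
  Total hydrogens = 10.

10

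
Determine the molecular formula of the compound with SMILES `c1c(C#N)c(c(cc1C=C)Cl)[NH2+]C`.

C10H10ClN2+

Heavy atoms from the SMILES: 10 C, 1 Cl, 2 N.
Implicit hydrogens by atom environment:
  4 × C (aromatic): no H
  2 × C (aromatic): 1 H each → 2
  1 × C: 3 H
  1 × C: 2 H
  1 × C: 1 H
  1 × C: no H
  1 × Cl: no H
  1 × N (charge +1): 2 H
  1 × N: no H
  Total hydrogens = 10.
Net charge +1.
Molecular formula: C10H10ClN2+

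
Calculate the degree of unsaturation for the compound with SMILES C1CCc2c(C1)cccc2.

Molecular formula from the SMILES: C10H12.
DoU = (2C + 2 + N − H − X)/2 = (2·10 + 2 + 0 − 12 − 0)/2 = 10/2 = 5.
(Structurally: 2 ring(s) + 3 π bond(s) = 5.)

5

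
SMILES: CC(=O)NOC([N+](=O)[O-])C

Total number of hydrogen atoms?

8

Hydrogens are implicit in SMILES; fill each atom to its normal valence:
  3 × O: no H
  2 × C: 3 H each → 6
  1 × C: 1 H
  1 × C: no H
  1 × N: 1 H
  1 × N (charge +1): no H
  1 × O (charge -1): no H
  Total hydrogens = 8.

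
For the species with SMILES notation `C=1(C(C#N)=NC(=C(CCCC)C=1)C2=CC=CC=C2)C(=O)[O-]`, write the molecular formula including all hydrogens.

C17H15N2O2-

Heavy atoms from the SMILES: 17 C, 2 N, 2 O.
Implicit hydrogens by atom environment:
  6 × C (aromatic): 1 H each → 6
  5 × C (aromatic): no H
  3 × C: 2 H each → 6
  2 × C: no H
  1 × C: 3 H
  1 × N (aromatic): no H
  1 × N: no H
  1 × O: no H
  1 × O (charge -1): no H
  Total hydrogens = 15.
Net charge -1.
Molecular formula: C17H15N2O2-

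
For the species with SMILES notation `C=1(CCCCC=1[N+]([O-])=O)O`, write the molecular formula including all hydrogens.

C6H9NO3

Heavy atoms from the SMILES: 6 C, 1 N, 3 O.
Implicit hydrogens by atom environment:
  4 × C: 2 H each → 8
  2 × C: no H
  1 × N (charge +1): no H
  1 × O: 1 H
  1 × O: no H
  1 × O (charge -1): no H
  Total hydrogens = 9.
Molecular formula: C6H9NO3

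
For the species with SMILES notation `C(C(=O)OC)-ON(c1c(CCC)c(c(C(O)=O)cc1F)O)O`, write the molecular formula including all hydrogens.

C13H16FNO7

Heavy atoms from the SMILES: 13 C, 1 F, 1 N, 7 O.
Implicit hydrogens by atom environment:
  5 × C (aromatic): no H
  4 × O: no H
  3 × C: 2 H each → 6
  3 × O: 1 H each → 3
  2 × C: 3 H each → 6
  2 × C: no H
  1 × C (aromatic): 1 H
  1 × F: no H
  1 × N: no H
  Total hydrogens = 16.
Molecular formula: C13H16FNO7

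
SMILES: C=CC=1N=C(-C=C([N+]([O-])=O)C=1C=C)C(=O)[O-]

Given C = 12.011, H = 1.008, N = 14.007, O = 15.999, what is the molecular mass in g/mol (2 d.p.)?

Molecular formula: C10H7N2O4-.
M = 10×12.011 + 7×1.008 + 2×14.007 + 4×15.999 = 219.18 g/mol.

219.18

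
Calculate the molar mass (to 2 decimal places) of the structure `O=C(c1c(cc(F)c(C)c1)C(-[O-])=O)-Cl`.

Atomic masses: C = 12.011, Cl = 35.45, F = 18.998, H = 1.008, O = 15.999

Molecular formula: C9H5ClFO3-.
M = 9×12.011 + 1×35.45 + 1×18.998 + 5×1.008 + 3×15.999 = 215.58 g/mol.

215.58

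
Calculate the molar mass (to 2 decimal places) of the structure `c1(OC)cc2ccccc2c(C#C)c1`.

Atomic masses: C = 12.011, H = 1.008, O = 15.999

Molecular formula: C13H10O.
M = 13×12.011 + 10×1.008 + 1×15.999 = 182.22 g/mol.

182.22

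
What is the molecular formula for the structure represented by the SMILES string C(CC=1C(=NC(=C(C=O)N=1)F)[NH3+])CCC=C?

Heavy atoms from the SMILES: 11 C, 1 F, 3 N, 1 O.
Implicit hydrogens by atom environment:
  5 × C: 2 H each → 10
  4 × C (aromatic): no H
  2 × C: 1 H each → 2
  2 × N (aromatic): no H
  1 × F: no H
  1 × N (charge +1): 3 H
  1 × O: no H
  Total hydrogens = 15.
Net charge +1.
Molecular formula: C11H15FN3O+

C11H15FN3O+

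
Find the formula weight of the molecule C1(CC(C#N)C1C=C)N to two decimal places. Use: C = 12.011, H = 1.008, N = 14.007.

Molecular formula: C7H10N2.
M = 7×12.011 + 10×1.008 + 2×14.007 = 122.17 g/mol.

122.17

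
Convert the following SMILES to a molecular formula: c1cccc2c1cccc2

Heavy atoms from the SMILES: 10 C.
Implicit hydrogens by atom environment:
  8 × C (aromatic): 1 H each → 8
  2 × C (aromatic): no H
  Total hydrogens = 8.
Molecular formula: C10H8

C10H8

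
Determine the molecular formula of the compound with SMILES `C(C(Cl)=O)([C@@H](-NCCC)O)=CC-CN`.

Heavy atoms from the SMILES: 9 C, 1 Cl, 2 N, 2 O.
Implicit hydrogens by atom environment:
  4 × C: 2 H each → 8
  2 × C: 1 H each → 2
  2 × C: no H
  1 × C: 3 H
  1 × Cl: no H
  1 × N: 2 H
  1 × N: 1 H
  1 × O: 1 H
  1 × O: no H
  Total hydrogens = 17.
Molecular formula: C9H17ClN2O2

C9H17ClN2O2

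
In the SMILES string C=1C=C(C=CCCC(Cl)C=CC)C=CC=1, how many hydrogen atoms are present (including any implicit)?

Hydrogens are implicit in SMILES; fill each atom to its normal valence:
  5 × C: 1 H each → 5
  5 × C (aromatic): 1 H each → 5
  2 × C: 2 H each → 4
  1 × C: 3 H
  1 × C (aromatic): no H
  1 × Cl: no H
  Total hydrogens = 17.

17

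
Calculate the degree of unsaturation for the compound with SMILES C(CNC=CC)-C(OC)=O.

Molecular formula from the SMILES: C7H13NO2.
DoU = (2C + 2 + N − H − X)/2 = (2·7 + 2 + 1 − 13 − 0)/2 = 4/2 = 2.
(Structurally: 0 ring(s) + 2 π bond(s) = 2.)

2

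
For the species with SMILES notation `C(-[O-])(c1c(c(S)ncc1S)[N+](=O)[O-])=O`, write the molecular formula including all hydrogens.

Heavy atoms from the SMILES: 6 C, 2 N, 4 O, 2 S.
Implicit hydrogens by atom environment:
  4 × C (aromatic): no H
  2 × O: no H
  2 × O (charge -1): no H
  2 × S: 1 H each → 2
  1 × C (aromatic): 1 H
  1 × C: no H
  1 × N (aromatic): no H
  1 × N (charge +1): no H
  Total hydrogens = 3.
Net charge -1.
Molecular formula: C6H3N2O4S2-

C6H3N2O4S2-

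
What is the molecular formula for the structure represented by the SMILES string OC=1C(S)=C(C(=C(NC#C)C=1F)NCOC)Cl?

Heavy atoms from the SMILES: 10 C, 1 Cl, 1 F, 2 N, 2 O, 1 S.
Implicit hydrogens by atom environment:
  6 × C (aromatic): no H
  2 × N: 1 H each → 2
  1 × C: 3 H
  1 × C: 2 H
  1 × C: 1 H
  1 × C: no H
  1 × Cl: no H
  1 × F: no H
  1 × O: 1 H
  1 × O: no H
  1 × S: 1 H
  Total hydrogens = 10.
Molecular formula: C10H10ClFN2O2S

C10H10ClFN2O2S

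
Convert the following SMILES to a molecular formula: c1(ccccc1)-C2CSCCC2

C11H14S

Heavy atoms from the SMILES: 11 C, 1 S.
Implicit hydrogens by atom environment:
  5 × C (aromatic): 1 H each → 5
  4 × C: 2 H each → 8
  1 × C: 1 H
  1 × C (aromatic): no H
  1 × S: no H
  Total hydrogens = 14.
Molecular formula: C11H14S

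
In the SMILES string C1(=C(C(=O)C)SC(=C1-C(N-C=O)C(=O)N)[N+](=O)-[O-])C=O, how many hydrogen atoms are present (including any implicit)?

Hydrogens are implicit in SMILES; fill each atom to its normal valence:
  5 × O: no H
  4 × C (aromatic): no H
  3 × C: 1 H each → 3
  2 × C: no H
  1 × C: 3 H
  1 × N: 2 H
  1 × N: 1 H
  1 × N (charge +1): no H
  1 × O (charge -1): no H
  1 × S (aromatic): no H
  Total hydrogens = 9.

9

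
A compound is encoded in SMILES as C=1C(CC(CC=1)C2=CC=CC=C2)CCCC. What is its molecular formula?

Heavy atoms from the SMILES: 16 C.
Implicit hydrogens by atom environment:
  5 × C: 2 H each → 10
  5 × C (aromatic): 1 H each → 5
  4 × C: 1 H each → 4
  1 × C: 3 H
  1 × C (aromatic): no H
  Total hydrogens = 22.
Molecular formula: C16H22

C16H22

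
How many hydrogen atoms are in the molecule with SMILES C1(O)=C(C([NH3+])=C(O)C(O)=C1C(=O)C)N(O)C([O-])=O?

Hydrogens are implicit in SMILES; fill each atom to its normal valence:
  6 × C (aromatic): no H
  4 × O: 1 H each → 4
  2 × C: no H
  2 × O: no H
  1 × C: 3 H
  1 × N (charge +1): 3 H
  1 × N: no H
  1 × O (charge -1): no H
  Total hydrogens = 10.

10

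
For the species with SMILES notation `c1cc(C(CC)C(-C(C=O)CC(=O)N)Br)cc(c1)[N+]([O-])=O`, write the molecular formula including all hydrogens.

Heavy atoms from the SMILES: 1 Br, 14 C, 2 N, 4 O.
Implicit hydrogens by atom environment:
  4 × C: 1 H each → 4
  4 × C (aromatic): 1 H each → 4
  3 × O: no H
  2 × C: 2 H each → 4
  2 × C (aromatic): no H
  1 × Br: no H
  1 × C: 3 H
  1 × C: no H
  1 × N: 2 H
  1 × N (charge +1): no H
  1 × O (charge -1): no H
  Total hydrogens = 17.
Molecular formula: C14H17BrN2O4

C14H17BrN2O4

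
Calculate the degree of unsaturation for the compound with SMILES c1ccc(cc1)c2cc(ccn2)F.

8

Molecular formula from the SMILES: C11H8FN.
DoU = (2C + 2 + N − H − X)/2 = (2·11 + 2 + 1 − 8 − 1)/2 = 16/2 = 8.
(Structurally: 2 ring(s) + 6 π bond(s) = 8.)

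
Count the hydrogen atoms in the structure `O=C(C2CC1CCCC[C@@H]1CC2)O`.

Hydrogens are implicit in SMILES; fill each atom to its normal valence:
  7 × C: 2 H each → 14
  3 × C: 1 H each → 3
  1 × C: no H
  1 × O: 1 H
  1 × O: no H
  Total hydrogens = 18.

18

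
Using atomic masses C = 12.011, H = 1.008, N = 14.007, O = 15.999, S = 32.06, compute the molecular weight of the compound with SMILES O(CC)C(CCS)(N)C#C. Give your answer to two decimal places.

Molecular formula: C7H13NOS.
M = 7×12.011 + 13×1.008 + 1×14.007 + 1×15.999 + 1×32.06 = 159.25 g/mol.

159.25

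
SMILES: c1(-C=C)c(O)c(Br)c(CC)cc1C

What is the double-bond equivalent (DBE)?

Molecular formula from the SMILES: C11H13BrO.
DoU = (2C + 2 + N − H − X)/2 = (2·11 + 2 + 0 − 13 − 1)/2 = 10/2 = 5.
(Structurally: 1 ring(s) + 4 π bond(s) = 5.)

5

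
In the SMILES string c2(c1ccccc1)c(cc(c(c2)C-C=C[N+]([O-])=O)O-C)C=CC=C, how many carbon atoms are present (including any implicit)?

The symbol for carbon appears 20 times in the SMILES. Lowercase c denotes aromatic carbon and counts toward C.

20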